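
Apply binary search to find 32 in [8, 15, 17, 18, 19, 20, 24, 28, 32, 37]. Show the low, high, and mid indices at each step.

Binary search for 32 in [8, 15, 17, 18, 19, 20, 24, 28, 32, 37]:

lo=0, hi=9, mid=4, arr[mid]=19 -> 19 < 32, search right half
lo=5, hi=9, mid=7, arr[mid]=28 -> 28 < 32, search right half
lo=8, hi=9, mid=8, arr[mid]=32 -> Found target at index 8!

Binary search finds 32 at index 8 after 3 comparisons. The search repeatedly halves the search space by comparing with the middle element.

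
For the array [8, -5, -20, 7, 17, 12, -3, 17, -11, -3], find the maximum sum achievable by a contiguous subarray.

Using Kadane's algorithm on [8, -5, -20, 7, 17, 12, -3, 17, -11, -3]:

Scanning through the array:
Position 1 (value -5): max_ending_here = 3, max_so_far = 8
Position 2 (value -20): max_ending_here = -17, max_so_far = 8
Position 3 (value 7): max_ending_here = 7, max_so_far = 8
Position 4 (value 17): max_ending_here = 24, max_so_far = 24
Position 5 (value 12): max_ending_here = 36, max_so_far = 36
Position 6 (value -3): max_ending_here = 33, max_so_far = 36
Position 7 (value 17): max_ending_here = 50, max_so_far = 50
Position 8 (value -11): max_ending_here = 39, max_so_far = 50
Position 9 (value -3): max_ending_here = 36, max_so_far = 50

Maximum subarray: [7, 17, 12, -3, 17]
Maximum sum: 50

The maximum subarray is [7, 17, 12, -3, 17] with sum 50. This subarray runs from index 3 to index 7.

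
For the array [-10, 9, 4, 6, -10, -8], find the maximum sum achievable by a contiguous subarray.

Using Kadane's algorithm on [-10, 9, 4, 6, -10, -8]:

Scanning through the array:
Position 1 (value 9): max_ending_here = 9, max_so_far = 9
Position 2 (value 4): max_ending_here = 13, max_so_far = 13
Position 3 (value 6): max_ending_here = 19, max_so_far = 19
Position 4 (value -10): max_ending_here = 9, max_so_far = 19
Position 5 (value -8): max_ending_here = 1, max_so_far = 19

Maximum subarray: [9, 4, 6]
Maximum sum: 19

The maximum subarray is [9, 4, 6] with sum 19. This subarray runs from index 1 to index 3.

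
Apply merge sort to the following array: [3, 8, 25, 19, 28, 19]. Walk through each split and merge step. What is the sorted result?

Merge sort trace:

Split: [3, 8, 25, 19, 28, 19] -> [3, 8, 25] and [19, 28, 19]
  Split: [3, 8, 25] -> [3] and [8, 25]
    Split: [8, 25] -> [8] and [25]
    Merge: [8] + [25] -> [8, 25]
  Merge: [3] + [8, 25] -> [3, 8, 25]
  Split: [19, 28, 19] -> [19] and [28, 19]
    Split: [28, 19] -> [28] and [19]
    Merge: [28] + [19] -> [19, 28]
  Merge: [19] + [19, 28] -> [19, 19, 28]
Merge: [3, 8, 25] + [19, 19, 28] -> [3, 8, 19, 19, 25, 28]

Final sorted array: [3, 8, 19, 19, 25, 28]

The merge sort proceeds by recursively splitting the array and merging sorted halves.
After all merges, the sorted array is [3, 8, 19, 19, 25, 28].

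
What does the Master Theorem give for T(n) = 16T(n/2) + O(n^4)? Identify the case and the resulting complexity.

Master Theorem for T(n) = 16T(n/2) + O(n^4):

a = 16, b = 2, c = 4
log_b(a) = log_2(16) = 4.0000

Case 2: c = 4 = log_2(16) = 4.0000
T(n) = O(n^4 log n) = O(n^4 log n)

For T(n) = 16T(n/2) + O(n^4): log_2(16) = 4.0000. This is Case 2 of the Master Theorem (c = log_b(a), equal work at all levels), giving O(n^4 log n).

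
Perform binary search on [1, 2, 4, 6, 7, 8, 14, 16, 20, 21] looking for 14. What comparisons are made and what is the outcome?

Binary search for 14 in [1, 2, 4, 6, 7, 8, 14, 16, 20, 21]:

lo=0, hi=9, mid=4, arr[mid]=7 -> 7 < 14, search right half
lo=5, hi=9, mid=7, arr[mid]=16 -> 16 > 14, search left half
lo=5, hi=6, mid=5, arr[mid]=8 -> 8 < 14, search right half
lo=6, hi=6, mid=6, arr[mid]=14 -> Found target at index 6!

Binary search finds 14 at index 6 after 4 comparisons. The search repeatedly halves the search space by comparing with the middle element.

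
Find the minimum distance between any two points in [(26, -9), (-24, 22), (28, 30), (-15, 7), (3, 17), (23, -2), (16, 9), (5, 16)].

Computing all pairwise distances among 8 points:

d((26, -9), (-24, 22)) = 58.8303
d((26, -9), (28, 30)) = 39.0512
d((26, -9), (-15, 7)) = 44.0114
d((26, -9), (3, 17)) = 34.7131
d((26, -9), (23, -2)) = 7.6158
d((26, -9), (16, 9)) = 20.5913
d((26, -9), (5, 16)) = 32.6497
d((-24, 22), (28, 30)) = 52.6118
d((-24, 22), (-15, 7)) = 17.4929
d((-24, 22), (3, 17)) = 27.4591
d((-24, 22), (23, -2)) = 52.7731
d((-24, 22), (16, 9)) = 42.0595
d((-24, 22), (5, 16)) = 29.6142
d((28, 30), (-15, 7)) = 48.7647
d((28, 30), (3, 17)) = 28.178
d((28, 30), (23, -2)) = 32.3883
d((28, 30), (16, 9)) = 24.1868
d((28, 30), (5, 16)) = 26.9258
d((-15, 7), (3, 17)) = 20.5913
d((-15, 7), (23, -2)) = 39.0512
d((-15, 7), (16, 9)) = 31.0644
d((-15, 7), (5, 16)) = 21.9317
d((3, 17), (23, -2)) = 27.5862
d((3, 17), (16, 9)) = 15.2643
d((3, 17), (5, 16)) = 2.2361 <-- minimum
d((23, -2), (16, 9)) = 13.0384
d((23, -2), (5, 16)) = 25.4558
d((16, 9), (5, 16)) = 13.0384

Closest pair: (3, 17) and (5, 16) with distance 2.2361

The closest pair is (3, 17) and (5, 16) with Euclidean distance 2.2361. For 8 points, brute-force pairwise comparison is shown above. For large n, the divide-and-conquer algorithm (sort by x, recurse on halves, check the dividing strip) achieves O(n log n).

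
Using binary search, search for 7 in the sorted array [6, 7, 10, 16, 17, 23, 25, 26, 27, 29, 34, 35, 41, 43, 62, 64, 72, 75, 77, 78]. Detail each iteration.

Binary search for 7 in [6, 7, 10, 16, 17, 23, 25, 26, 27, 29, 34, 35, 41, 43, 62, 64, 72, 75, 77, 78]:

lo=0, hi=19, mid=9, arr[mid]=29 -> 29 > 7, search left half
lo=0, hi=8, mid=4, arr[mid]=17 -> 17 > 7, search left half
lo=0, hi=3, mid=1, arr[mid]=7 -> Found target at index 1!

Binary search finds 7 at index 1 after 3 comparisons. The search repeatedly halves the search space by comparing with the middle element.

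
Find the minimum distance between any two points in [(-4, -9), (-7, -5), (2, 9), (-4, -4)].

Computing all pairwise distances among 4 points:

d((-4, -9), (-7, -5)) = 5.0
d((-4, -9), (2, 9)) = 18.9737
d((-4, -9), (-4, -4)) = 5.0
d((-7, -5), (2, 9)) = 16.6433
d((-7, -5), (-4, -4)) = 3.1623 <-- minimum
d((2, 9), (-4, -4)) = 14.3178

Closest pair: (-7, -5) and (-4, -4) with distance 3.1623

The closest pair is (-7, -5) and (-4, -4) with Euclidean distance 3.1623. For 4 points, brute-force pairwise comparison is shown above. For large n, the divide-and-conquer algorithm (sort by x, recurse on halves, check the dividing strip) achieves O(n log n).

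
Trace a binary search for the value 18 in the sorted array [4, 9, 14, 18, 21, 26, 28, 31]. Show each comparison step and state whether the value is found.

Binary search for 18 in [4, 9, 14, 18, 21, 26, 28, 31]:

lo=0, hi=7, mid=3, arr[mid]=18 -> Found target at index 3!

Binary search finds 18 at index 3 after 1 comparisons. The search repeatedly halves the search space by comparing with the middle element.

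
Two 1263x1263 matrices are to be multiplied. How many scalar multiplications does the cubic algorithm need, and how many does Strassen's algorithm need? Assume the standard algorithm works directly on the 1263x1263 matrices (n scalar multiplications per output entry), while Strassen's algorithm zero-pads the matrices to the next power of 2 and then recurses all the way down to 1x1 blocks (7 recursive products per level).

Matrix multiplication for 1263x1263 matrices:

Strassen's algorithm requires power-of-2 dimensions. Pad 1263x1263 to 2048x2048 (next power of 2).

Standard algorithm: 1263^3 = 2014698447 multiplications
Strassen's algorithm: 7^(log2(2048)) = 7^11 = 1977326743 multiplications
Savings: 2014698447 - 1977326743 = 37371704 multiplications

Standard: 2014698447 multiplications (1263^3). Strassen: 1977326743 multiplications (7^11, after padding to 2048x2048). Strassen reduces 8 recursive multiplications to 7 at each level.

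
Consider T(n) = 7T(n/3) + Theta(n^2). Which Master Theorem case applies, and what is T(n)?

Master Theorem for T(n) = 7T(n/3) + O(n^2):

a = 7, b = 3, c = 2
log_b(a) = log_3(7) = 1.7712

Case 3: c = 2 > log_3(7) = 1.7712
T(n) = O(n^2) = O(n^2)

For T(n) = 7T(n/3) + O(n^2): log_3(7) = 1.7712. This is Case 3 of the Master Theorem (c > log_b(a), work dominated by root), giving O(n^2).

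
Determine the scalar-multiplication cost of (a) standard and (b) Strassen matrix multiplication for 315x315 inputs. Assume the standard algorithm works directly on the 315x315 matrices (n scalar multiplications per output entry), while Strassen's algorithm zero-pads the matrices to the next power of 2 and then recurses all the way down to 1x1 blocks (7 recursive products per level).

Matrix multiplication for 315x315 matrices:

Strassen's algorithm requires power-of-2 dimensions. Pad 315x315 to 512x512 (next power of 2).

Standard algorithm: 315^3 = 31255875 multiplications
Strassen's algorithm: 7^(log2(512)) = 7^9 = 40353607 multiplications
Difference: 31255875 - 40353607 = -9097732 (Strassen uses MORE here due to padding overhead — for small or just-over-power-of-2 n, padding can outweigh the per-level savings)

Standard: 31255875 multiplications (315^3). Strassen: 40353607 multiplications (7^9, after padding to 512x512). Strassen reduces 8 recursive multiplications to 7 at each level.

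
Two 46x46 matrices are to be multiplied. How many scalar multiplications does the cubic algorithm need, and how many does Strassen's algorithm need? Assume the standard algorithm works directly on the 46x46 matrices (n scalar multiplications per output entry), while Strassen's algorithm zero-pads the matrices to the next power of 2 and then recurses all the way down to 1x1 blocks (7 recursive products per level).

Matrix multiplication for 46x46 matrices:

Strassen's algorithm requires power-of-2 dimensions. Pad 46x46 to 64x64 (next power of 2).

Standard algorithm: 46^3 = 97336 multiplications
Strassen's algorithm: 7^(log2(64)) = 7^6 = 117649 multiplications
Difference: 97336 - 117649 = -20313 (Strassen uses MORE here due to padding overhead — for small or just-over-power-of-2 n, padding can outweigh the per-level savings)

Standard: 97336 multiplications (46^3). Strassen: 117649 multiplications (7^6, after padding to 64x64). Strassen reduces 8 recursive multiplications to 7 at each level.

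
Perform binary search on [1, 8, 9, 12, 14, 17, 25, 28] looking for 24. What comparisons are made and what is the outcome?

Binary search for 24 in [1, 8, 9, 12, 14, 17, 25, 28]:

lo=0, hi=7, mid=3, arr[mid]=12 -> 12 < 24, search right half
lo=4, hi=7, mid=5, arr[mid]=17 -> 17 < 24, search right half
lo=6, hi=7, mid=6, arr[mid]=25 -> 25 > 24, search left half
lo=6 > hi=5, target 24 not found

Binary search determines that 24 is not in the array after 3 comparisons. The search space was exhausted without finding the target.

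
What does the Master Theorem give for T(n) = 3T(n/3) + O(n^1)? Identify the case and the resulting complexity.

Master Theorem for T(n) = 3T(n/3) + O(n^1):

a = 3, b = 3, c = 1
log_b(a) = log_3(3) = 1.0000

Case 2: c = 1 = log_3(3) = 1.0000
T(n) = O(n^1 log n) = O(n log n)

For T(n) = 3T(n/3) + O(n^1): log_3(3) = 1.0000. This is Case 2 of the Master Theorem (c = log_b(a), equal work at all levels), giving O(n log n).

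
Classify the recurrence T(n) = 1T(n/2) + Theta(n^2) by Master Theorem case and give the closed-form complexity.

Master Theorem for T(n) = 1T(n/2) + O(n^2):

a = 1, b = 2, c = 2
log_b(a) = log_2(1) = 0.0000

Case 3: c = 2 > log_2(1) = 0.0000
T(n) = O(n^2) = O(n^2)

For T(n) = 1T(n/2) + O(n^2): log_2(1) = 0.0000. This is Case 3 of the Master Theorem (c > log_b(a), work dominated by root), giving O(n^2).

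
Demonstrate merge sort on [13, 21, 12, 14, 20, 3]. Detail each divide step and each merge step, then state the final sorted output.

Merge sort trace:

Split: [13, 21, 12, 14, 20, 3] -> [13, 21, 12] and [14, 20, 3]
  Split: [13, 21, 12] -> [13] and [21, 12]
    Split: [21, 12] -> [21] and [12]
    Merge: [21] + [12] -> [12, 21]
  Merge: [13] + [12, 21] -> [12, 13, 21]
  Split: [14, 20, 3] -> [14] and [20, 3]
    Split: [20, 3] -> [20] and [3]
    Merge: [20] + [3] -> [3, 20]
  Merge: [14] + [3, 20] -> [3, 14, 20]
Merge: [12, 13, 21] + [3, 14, 20] -> [3, 12, 13, 14, 20, 21]

Final sorted array: [3, 12, 13, 14, 20, 21]

The merge sort proceeds by recursively splitting the array and merging sorted halves.
After all merges, the sorted array is [3, 12, 13, 14, 20, 21].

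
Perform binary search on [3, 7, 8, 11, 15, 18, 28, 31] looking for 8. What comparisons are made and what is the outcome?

Binary search for 8 in [3, 7, 8, 11, 15, 18, 28, 31]:

lo=0, hi=7, mid=3, arr[mid]=11 -> 11 > 8, search left half
lo=0, hi=2, mid=1, arr[mid]=7 -> 7 < 8, search right half
lo=2, hi=2, mid=2, arr[mid]=8 -> Found target at index 2!

Binary search finds 8 at index 2 after 3 comparisons. The search repeatedly halves the search space by comparing with the middle element.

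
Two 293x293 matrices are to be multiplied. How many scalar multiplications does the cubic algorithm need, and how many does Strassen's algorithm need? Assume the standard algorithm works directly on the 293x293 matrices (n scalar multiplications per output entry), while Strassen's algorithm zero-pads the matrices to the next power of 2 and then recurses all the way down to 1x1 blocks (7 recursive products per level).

Matrix multiplication for 293x293 matrices:

Strassen's algorithm requires power-of-2 dimensions. Pad 293x293 to 512x512 (next power of 2).

Standard algorithm: 293^3 = 25153757 multiplications
Strassen's algorithm: 7^(log2(512)) = 7^9 = 40353607 multiplications
Difference: 25153757 - 40353607 = -15199850 (Strassen uses MORE here due to padding overhead — for small or just-over-power-of-2 n, padding can outweigh the per-level savings)

Standard: 25153757 multiplications (293^3). Strassen: 40353607 multiplications (7^9, after padding to 512x512). Strassen reduces 8 recursive multiplications to 7 at each level.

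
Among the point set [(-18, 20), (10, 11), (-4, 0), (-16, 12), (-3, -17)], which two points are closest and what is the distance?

Computing all pairwise distances among 5 points:

d((-18, 20), (10, 11)) = 29.4109
d((-18, 20), (-4, 0)) = 24.4131
d((-18, 20), (-16, 12)) = 8.2462 <-- minimum
d((-18, 20), (-3, -17)) = 39.9249
d((10, 11), (-4, 0)) = 17.8045
d((10, 11), (-16, 12)) = 26.0192
d((10, 11), (-3, -17)) = 30.8707
d((-4, 0), (-16, 12)) = 16.9706
d((-4, 0), (-3, -17)) = 17.0294
d((-16, 12), (-3, -17)) = 31.7805

Closest pair: (-18, 20) and (-16, 12) with distance 8.2462

The closest pair is (-18, 20) and (-16, 12) with Euclidean distance 8.2462. For 5 points, brute-force pairwise comparison is shown above. For large n, the divide-and-conquer algorithm (sort by x, recurse on halves, check the dividing strip) achieves O(n log n).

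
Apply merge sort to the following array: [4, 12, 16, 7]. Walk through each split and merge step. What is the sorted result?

Merge sort trace:

Split: [4, 12, 16, 7] -> [4, 12] and [16, 7]
  Split: [4, 12] -> [4] and [12]
  Merge: [4] + [12] -> [4, 12]
  Split: [16, 7] -> [16] and [7]
  Merge: [16] + [7] -> [7, 16]
Merge: [4, 12] + [7, 16] -> [4, 7, 12, 16]

Final sorted array: [4, 7, 12, 16]

The merge sort proceeds by recursively splitting the array and merging sorted halves.
After all merges, the sorted array is [4, 7, 12, 16].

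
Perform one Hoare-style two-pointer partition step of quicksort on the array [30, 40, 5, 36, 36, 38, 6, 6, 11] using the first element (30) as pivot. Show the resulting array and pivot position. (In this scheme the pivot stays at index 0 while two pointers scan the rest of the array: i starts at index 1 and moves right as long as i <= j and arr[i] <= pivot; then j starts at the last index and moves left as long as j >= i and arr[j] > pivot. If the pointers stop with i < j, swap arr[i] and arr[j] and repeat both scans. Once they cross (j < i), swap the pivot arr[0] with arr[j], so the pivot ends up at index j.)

Hoare-style two-pointer partition with pivot = 30:

Initial array: [30, 40, 5, 36, 36, 38, 6, 6, 11]

Pointers start at i = 1, j = 8.
i stops at index 1 (arr[1]=40 > 30), j stops at index 8 (arr[8]=11 <= 30): swap arr[1] and arr[8], array becomes [30, 11, 5, 36, 36, 38, 6, 6, 40]
i stops at index 3 (arr[3]=36 > 30), j stops at index 7 (arr[7]=6 <= 30): swap arr[3] and arr[7], array becomes [30, 11, 5, 6, 36, 38, 6, 36, 40]
i stops at index 4 (arr[4]=36 > 30), j stops at index 6 (arr[6]=6 <= 30): swap arr[4] and arr[6], array becomes [30, 11, 5, 6, 6, 38, 36, 36, 40]
i ends at 5, j ends at 4: the pointers have crossed (j < i), so scanning stops.

Swap pivot arr[0] with arr[4] to place pivot at position 4: [6, 11, 5, 6, 30, 38, 36, 36, 40]
Pivot position: 4

After partitioning with pivot 30, the array becomes [6, 11, 5, 6, 30, 38, 36, 36, 40]. The pivot is placed at index 4. All elements to the left of the pivot are <= 30, and all elements to the right are > 30.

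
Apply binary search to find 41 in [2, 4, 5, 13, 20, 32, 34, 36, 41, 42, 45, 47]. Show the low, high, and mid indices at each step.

Binary search for 41 in [2, 4, 5, 13, 20, 32, 34, 36, 41, 42, 45, 47]:

lo=0, hi=11, mid=5, arr[mid]=32 -> 32 < 41, search right half
lo=6, hi=11, mid=8, arr[mid]=41 -> Found target at index 8!

Binary search finds 41 at index 8 after 2 comparisons. The search repeatedly halves the search space by comparing with the middle element.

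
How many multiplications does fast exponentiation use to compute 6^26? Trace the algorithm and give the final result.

Computing 6^26 by squaring (build up from 6^1; each line after the first costs one multiplication):

6^1 = 6
6^2 = (6^1)^2 = 6^2 = 36
6^3 = 6 * 6^2 = 6 * 36 = 216
6^6 = (6^3)^2 = 216^2 = 46656
6^12 = (6^6)^2 = 46656^2 = 2176782336
6^13 = 6 * 6^12 = 6 * 2176782336 = 13060694016
6^26 = (6^13)^2 = 13060694016^2 = 170581728179578208256

Result: 170581728179578208256
Multiplications needed: 6 (6 lines after 6^1)

6^26 = 170581728179578208256. Using exponentiation by squaring, this requires 6 multiplications. The key idea: if the exponent is even, square the half-power; if odd, multiply by the base once.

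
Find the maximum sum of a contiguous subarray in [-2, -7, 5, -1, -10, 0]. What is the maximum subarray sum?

Using Kadane's algorithm on [-2, -7, 5, -1, -10, 0]:

Scanning through the array:
Position 1 (value -7): max_ending_here = -7, max_so_far = -2
Position 2 (value 5): max_ending_here = 5, max_so_far = 5
Position 3 (value -1): max_ending_here = 4, max_so_far = 5
Position 4 (value -10): max_ending_here = -6, max_so_far = 5
Position 5 (value 0): max_ending_here = 0, max_so_far = 5

Maximum subarray: [5]
Maximum sum: 5

The maximum subarray is [5] with sum 5. This subarray runs from index 2 to index 2.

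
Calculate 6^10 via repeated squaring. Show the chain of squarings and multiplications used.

Computing 6^10 by squaring (build up from 6^1; each line after the first costs one multiplication):

6^1 = 6
6^2 = (6^1)^2 = 6^2 = 36
6^4 = (6^2)^2 = 36^2 = 1296
6^5 = 6 * 6^4 = 6 * 1296 = 7776
6^10 = (6^5)^2 = 7776^2 = 60466176

Result: 60466176
Multiplications needed: 4 (4 lines after 6^1)

6^10 = 60466176. Using exponentiation by squaring, this requires 4 multiplications. The key idea: if the exponent is even, square the half-power; if odd, multiply by the base once.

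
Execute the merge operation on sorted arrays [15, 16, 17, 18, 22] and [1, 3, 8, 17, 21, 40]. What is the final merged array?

Merging process:

Compare 15 vs 1: take 1 from right. Merged: [1]
Compare 15 vs 3: take 3 from right. Merged: [1, 3]
Compare 15 vs 8: take 8 from right. Merged: [1, 3, 8]
Compare 15 vs 17: take 15 from left. Merged: [1, 3, 8, 15]
Compare 16 vs 17: take 16 from left. Merged: [1, 3, 8, 15, 16]
Compare 17 vs 17: take 17 from left. Merged: [1, 3, 8, 15, 16, 17]
Compare 18 vs 17: take 17 from right. Merged: [1, 3, 8, 15, 16, 17, 17]
Compare 18 vs 21: take 18 from left. Merged: [1, 3, 8, 15, 16, 17, 17, 18]
Compare 22 vs 21: take 21 from right. Merged: [1, 3, 8, 15, 16, 17, 17, 18, 21]
Compare 22 vs 40: take 22 from left. Merged: [1, 3, 8, 15, 16, 17, 17, 18, 21, 22]
Append remaining from right: [40]. Merged: [1, 3, 8, 15, 16, 17, 17, 18, 21, 22, 40]

Final merged array: [1, 3, 8, 15, 16, 17, 17, 18, 21, 22, 40]
Total comparisons: 10

The merged array is [1, 3, 8, 15, 16, 17, 17, 18, 21, 22, 40], requiring 10 comparisons. The merge step runs in O(n) time where n is the total number of elements.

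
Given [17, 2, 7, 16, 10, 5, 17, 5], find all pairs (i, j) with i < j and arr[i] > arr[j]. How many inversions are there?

Finding inversions in [17, 2, 7, 16, 10, 5, 17, 5]:

(0, 1): arr[0]=17 > arr[1]=2
(0, 2): arr[0]=17 > arr[2]=7
(0, 3): arr[0]=17 > arr[3]=16
(0, 4): arr[0]=17 > arr[4]=10
(0, 5): arr[0]=17 > arr[5]=5
(0, 7): arr[0]=17 > arr[7]=5
(2, 5): arr[2]=7 > arr[5]=5
(2, 7): arr[2]=7 > arr[7]=5
(3, 4): arr[3]=16 > arr[4]=10
(3, 5): arr[3]=16 > arr[5]=5
(3, 7): arr[3]=16 > arr[7]=5
(4, 5): arr[4]=10 > arr[5]=5
(4, 7): arr[4]=10 > arr[7]=5
(6, 7): arr[6]=17 > arr[7]=5

Total inversions: 14

The array has 14 inversion(s): (0,1), (0,2), (0,3), (0,4), (0,5), (0,7), (2,5), (2,7), (3,4), (3,5), (3,7), (4,5), (4,7), (6,7). Each pair (i,j) satisfies i < j and arr[i] > arr[j].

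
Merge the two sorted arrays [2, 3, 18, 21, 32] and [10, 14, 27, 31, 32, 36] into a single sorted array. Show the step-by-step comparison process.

Merging process:

Compare 2 vs 10: take 2 from left. Merged: [2]
Compare 3 vs 10: take 3 from left. Merged: [2, 3]
Compare 18 vs 10: take 10 from right. Merged: [2, 3, 10]
Compare 18 vs 14: take 14 from right. Merged: [2, 3, 10, 14]
Compare 18 vs 27: take 18 from left. Merged: [2, 3, 10, 14, 18]
Compare 21 vs 27: take 21 from left. Merged: [2, 3, 10, 14, 18, 21]
Compare 32 vs 27: take 27 from right. Merged: [2, 3, 10, 14, 18, 21, 27]
Compare 32 vs 31: take 31 from right. Merged: [2, 3, 10, 14, 18, 21, 27, 31]
Compare 32 vs 32: take 32 from left. Merged: [2, 3, 10, 14, 18, 21, 27, 31, 32]
Append remaining from right: [32, 36]. Merged: [2, 3, 10, 14, 18, 21, 27, 31, 32, 32, 36]

Final merged array: [2, 3, 10, 14, 18, 21, 27, 31, 32, 32, 36]
Total comparisons: 9

The merged array is [2, 3, 10, 14, 18, 21, 27, 31, 32, 32, 36], requiring 9 comparisons. The merge step runs in O(n) time where n is the total number of elements.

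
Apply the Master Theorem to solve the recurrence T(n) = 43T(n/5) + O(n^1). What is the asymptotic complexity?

Master Theorem for T(n) = 43T(n/5) + O(n^1):

a = 43, b = 5, c = 1
log_b(a) = log_5(43) = 2.3370

Case 1: c = 1 < log_5(43) = 2.3370
T(n) = O(n^(log_5 43))

For T(n) = 43T(n/5) + O(n^1): log_5(43) = 2.3370. This is Case 1 of the Master Theorem (c < log_b(a), work dominated by leaves), giving O(n^(log_5 43)).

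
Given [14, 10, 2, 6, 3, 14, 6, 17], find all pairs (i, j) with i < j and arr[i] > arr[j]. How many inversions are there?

Finding inversions in [14, 10, 2, 6, 3, 14, 6, 17]:

(0, 1): arr[0]=14 > arr[1]=10
(0, 2): arr[0]=14 > arr[2]=2
(0, 3): arr[0]=14 > arr[3]=6
(0, 4): arr[0]=14 > arr[4]=3
(0, 6): arr[0]=14 > arr[6]=6
(1, 2): arr[1]=10 > arr[2]=2
(1, 3): arr[1]=10 > arr[3]=6
(1, 4): arr[1]=10 > arr[4]=3
(1, 6): arr[1]=10 > arr[6]=6
(3, 4): arr[3]=6 > arr[4]=3
(5, 6): arr[5]=14 > arr[6]=6

Total inversions: 11

The array has 11 inversion(s): (0,1), (0,2), (0,3), (0,4), (0,6), (1,2), (1,3), (1,4), (1,6), (3,4), (5,6). Each pair (i,j) satisfies i < j and arr[i] > arr[j].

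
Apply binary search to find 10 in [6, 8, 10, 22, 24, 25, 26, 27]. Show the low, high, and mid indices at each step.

Binary search for 10 in [6, 8, 10, 22, 24, 25, 26, 27]:

lo=0, hi=7, mid=3, arr[mid]=22 -> 22 > 10, search left half
lo=0, hi=2, mid=1, arr[mid]=8 -> 8 < 10, search right half
lo=2, hi=2, mid=2, arr[mid]=10 -> Found target at index 2!

Binary search finds 10 at index 2 after 3 comparisons. The search repeatedly halves the search space by comparing with the middle element.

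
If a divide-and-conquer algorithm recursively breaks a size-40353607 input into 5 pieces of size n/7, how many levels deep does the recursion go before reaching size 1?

For divide and conquer with division factor 7:

Problem sizes at each level:
Level 0: 40353607
Level 1: 5764801
Level 2: 823543
Level 3: 117649
Level 4: 16807
Level 5: 2401
Level 6: 343
Level 7: 49
Level 8: 7
Level 9: 1

The root is level 0 and the size-1 base case is level 9 (the tree spans levels 0 through 9, i.e. 10 levels counting the root), so the depth is the number of divisions: log_7(40353607) = 9

The recursion tree depth is log_7(40353607) = 9. At each level, the problem size is divided by 7, so it takes 9 divisions to reduce to a base case of size 1. The algorithm makes 5 recursive calls at each level.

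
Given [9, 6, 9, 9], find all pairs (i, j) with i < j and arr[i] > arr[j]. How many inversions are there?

Finding inversions in [9, 6, 9, 9]:

(0, 1): arr[0]=9 > arr[1]=6

Total inversions: 1

The array has 1 inversion(s): (0,1). Each pair (i,j) satisfies i < j and arr[i] > arr[j].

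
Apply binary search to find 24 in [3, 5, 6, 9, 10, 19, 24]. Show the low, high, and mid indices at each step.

Binary search for 24 in [3, 5, 6, 9, 10, 19, 24]:

lo=0, hi=6, mid=3, arr[mid]=9 -> 9 < 24, search right half
lo=4, hi=6, mid=5, arr[mid]=19 -> 19 < 24, search right half
lo=6, hi=6, mid=6, arr[mid]=24 -> Found target at index 6!

Binary search finds 24 at index 6 after 3 comparisons. The search repeatedly halves the search space by comparing with the middle element.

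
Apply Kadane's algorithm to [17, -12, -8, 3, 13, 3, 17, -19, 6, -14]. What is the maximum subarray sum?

Using Kadane's algorithm on [17, -12, -8, 3, 13, 3, 17, -19, 6, -14]:

Scanning through the array:
Position 1 (value -12): max_ending_here = 5, max_so_far = 17
Position 2 (value -8): max_ending_here = -3, max_so_far = 17
Position 3 (value 3): max_ending_here = 3, max_so_far = 17
Position 4 (value 13): max_ending_here = 16, max_so_far = 17
Position 5 (value 3): max_ending_here = 19, max_so_far = 19
Position 6 (value 17): max_ending_here = 36, max_so_far = 36
Position 7 (value -19): max_ending_here = 17, max_so_far = 36
Position 8 (value 6): max_ending_here = 23, max_so_far = 36
Position 9 (value -14): max_ending_here = 9, max_so_far = 36

Maximum subarray: [3, 13, 3, 17]
Maximum sum: 36

The maximum subarray is [3, 13, 3, 17] with sum 36. This subarray runs from index 3 to index 6.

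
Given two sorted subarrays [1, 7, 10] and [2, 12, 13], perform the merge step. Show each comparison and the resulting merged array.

Merging process:

Compare 1 vs 2: take 1 from left. Merged: [1]
Compare 7 vs 2: take 2 from right. Merged: [1, 2]
Compare 7 vs 12: take 7 from left. Merged: [1, 2, 7]
Compare 10 vs 12: take 10 from left. Merged: [1, 2, 7, 10]
Append remaining from right: [12, 13]. Merged: [1, 2, 7, 10, 12, 13]

Final merged array: [1, 2, 7, 10, 12, 13]
Total comparisons: 4

The merged array is [1, 2, 7, 10, 12, 13], requiring 4 comparisons. The merge step runs in O(n) time where n is the total number of elements.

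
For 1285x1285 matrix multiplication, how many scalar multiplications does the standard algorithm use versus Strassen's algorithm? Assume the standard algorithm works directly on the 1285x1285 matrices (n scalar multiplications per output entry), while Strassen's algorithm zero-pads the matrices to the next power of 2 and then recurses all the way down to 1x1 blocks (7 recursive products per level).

Matrix multiplication for 1285x1285 matrices:

Strassen's algorithm requires power-of-2 dimensions. Pad 1285x1285 to 2048x2048 (next power of 2).

Standard algorithm: 1285^3 = 2121824125 multiplications
Strassen's algorithm: 7^(log2(2048)) = 7^11 = 1977326743 multiplications
Savings: 2121824125 - 1977326743 = 144497382 multiplications

Standard: 2121824125 multiplications (1285^3). Strassen: 1977326743 multiplications (7^11, after padding to 2048x2048). Strassen reduces 8 recursive multiplications to 7 at each level.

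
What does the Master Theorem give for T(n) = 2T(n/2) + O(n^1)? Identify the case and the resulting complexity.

Master Theorem for T(n) = 2T(n/2) + O(n^1):

a = 2, b = 2, c = 1
log_b(a) = log_2(2) = 1.0000

Case 2: c = 1 = log_2(2) = 1.0000
T(n) = O(n^1 log n) = O(n log n)

For T(n) = 2T(n/2) + O(n^1): log_2(2) = 1.0000. This is Case 2 of the Master Theorem (c = log_b(a), equal work at all levels), giving O(n log n).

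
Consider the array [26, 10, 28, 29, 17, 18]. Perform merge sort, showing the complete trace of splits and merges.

Merge sort trace:

Split: [26, 10, 28, 29, 17, 18] -> [26, 10, 28] and [29, 17, 18]
  Split: [26, 10, 28] -> [26] and [10, 28]
    Split: [10, 28] -> [10] and [28]
    Merge: [10] + [28] -> [10, 28]
  Merge: [26] + [10, 28] -> [10, 26, 28]
  Split: [29, 17, 18] -> [29] and [17, 18]
    Split: [17, 18] -> [17] and [18]
    Merge: [17] + [18] -> [17, 18]
  Merge: [29] + [17, 18] -> [17, 18, 29]
Merge: [10, 26, 28] + [17, 18, 29] -> [10, 17, 18, 26, 28, 29]

Final sorted array: [10, 17, 18, 26, 28, 29]

The merge sort proceeds by recursively splitting the array and merging sorted halves.
After all merges, the sorted array is [10, 17, 18, 26, 28, 29].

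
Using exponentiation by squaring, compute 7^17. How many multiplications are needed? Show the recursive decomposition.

Computing 7^17 by squaring (build up from 7^1; each line after the first costs one multiplication):

7^1 = 7
7^2 = (7^1)^2 = 7^2 = 49
7^4 = (7^2)^2 = 49^2 = 2401
7^8 = (7^4)^2 = 2401^2 = 5764801
7^16 = (7^8)^2 = 5764801^2 = 33232930569601
7^17 = 7 * 7^16 = 7 * 33232930569601 = 232630513987207

Result: 232630513987207
Multiplications needed: 5 (5 lines after 7^1)

7^17 = 232630513987207. Using exponentiation by squaring, this requires 5 multiplications. The key idea: if the exponent is even, square the half-power; if odd, multiply by the base once.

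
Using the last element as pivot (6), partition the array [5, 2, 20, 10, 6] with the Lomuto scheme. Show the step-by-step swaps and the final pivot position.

Lomuto partition with pivot = 6:

Initial array: [5, 2, 20, 10, 6]

arr[0]=5 <= 6: swap with position 0, array becomes [5, 2, 20, 10, 6]
arr[1]=2 <= 6: swap with position 1, array becomes [5, 2, 20, 10, 6]
arr[2]=20 > 6: no swap
arr[3]=10 > 6: no swap

Place pivot at position 2: [5, 2, 6, 10, 20]
Pivot position: 2

After partitioning with pivot 6, the array becomes [5, 2, 6, 10, 20]. The pivot is placed at index 2. All elements to the left of the pivot are <= 6, and all elements to the right are > 6.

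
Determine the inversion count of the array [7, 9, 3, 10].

Finding inversions in [7, 9, 3, 10]:

(0, 2): arr[0]=7 > arr[2]=3
(1, 2): arr[1]=9 > arr[2]=3

Total inversions: 2

The array has 2 inversion(s): (0,2), (1,2). Each pair (i,j) satisfies i < j and arr[i] > arr[j].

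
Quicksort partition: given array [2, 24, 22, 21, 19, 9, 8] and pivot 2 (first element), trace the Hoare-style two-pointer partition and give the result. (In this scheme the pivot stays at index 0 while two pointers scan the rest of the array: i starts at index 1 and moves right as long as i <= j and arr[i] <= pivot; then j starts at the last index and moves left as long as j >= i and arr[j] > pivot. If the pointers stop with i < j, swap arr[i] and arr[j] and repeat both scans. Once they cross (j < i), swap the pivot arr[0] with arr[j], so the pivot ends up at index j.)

Hoare-style two-pointer partition with pivot = 2:

Initial array: [2, 24, 22, 21, 19, 9, 8]

Pointers start at i = 1, j = 6.
i ends at 1, j ends at 0: the pointers have crossed (j < i), so scanning stops.

j = 0, so swapping arr[0] with arr[j] leaves the pivot at position 0: [2, 24, 22, 21, 19, 9, 8]
Pivot position: 0

After partitioning with pivot 2, the array becomes [2, 24, 22, 21, 19, 9, 8]. The pivot is placed at index 0. All elements to the left of the pivot are <= 2, and all elements to the right are > 2.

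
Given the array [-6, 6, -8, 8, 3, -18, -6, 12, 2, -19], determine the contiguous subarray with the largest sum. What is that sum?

Using Kadane's algorithm on [-6, 6, -8, 8, 3, -18, -6, 12, 2, -19]:

Scanning through the array:
Position 1 (value 6): max_ending_here = 6, max_so_far = 6
Position 2 (value -8): max_ending_here = -2, max_so_far = 6
Position 3 (value 8): max_ending_here = 8, max_so_far = 8
Position 4 (value 3): max_ending_here = 11, max_so_far = 11
Position 5 (value -18): max_ending_here = -7, max_so_far = 11
Position 6 (value -6): max_ending_here = -6, max_so_far = 11
Position 7 (value 12): max_ending_here = 12, max_so_far = 12
Position 8 (value 2): max_ending_here = 14, max_so_far = 14
Position 9 (value -19): max_ending_here = -5, max_so_far = 14

Maximum subarray: [12, 2]
Maximum sum: 14

The maximum subarray is [12, 2] with sum 14. This subarray runs from index 7 to index 8.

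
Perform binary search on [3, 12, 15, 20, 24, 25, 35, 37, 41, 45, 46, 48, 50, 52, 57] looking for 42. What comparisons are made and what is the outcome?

Binary search for 42 in [3, 12, 15, 20, 24, 25, 35, 37, 41, 45, 46, 48, 50, 52, 57]:

lo=0, hi=14, mid=7, arr[mid]=37 -> 37 < 42, search right half
lo=8, hi=14, mid=11, arr[mid]=48 -> 48 > 42, search left half
lo=8, hi=10, mid=9, arr[mid]=45 -> 45 > 42, search left half
lo=8, hi=8, mid=8, arr[mid]=41 -> 41 < 42, search right half
lo=9 > hi=8, target 42 not found

Binary search determines that 42 is not in the array after 4 comparisons. The search space was exhausted without finding the target.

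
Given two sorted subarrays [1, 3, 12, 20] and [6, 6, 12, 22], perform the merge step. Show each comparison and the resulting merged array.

Merging process:

Compare 1 vs 6: take 1 from left. Merged: [1]
Compare 3 vs 6: take 3 from left. Merged: [1, 3]
Compare 12 vs 6: take 6 from right. Merged: [1, 3, 6]
Compare 12 vs 6: take 6 from right. Merged: [1, 3, 6, 6]
Compare 12 vs 12: take 12 from left. Merged: [1, 3, 6, 6, 12]
Compare 20 vs 12: take 12 from right. Merged: [1, 3, 6, 6, 12, 12]
Compare 20 vs 22: take 20 from left. Merged: [1, 3, 6, 6, 12, 12, 20]
Append remaining from right: [22]. Merged: [1, 3, 6, 6, 12, 12, 20, 22]

Final merged array: [1, 3, 6, 6, 12, 12, 20, 22]
Total comparisons: 7

The merged array is [1, 3, 6, 6, 12, 12, 20, 22], requiring 7 comparisons. The merge step runs in O(n) time where n is the total number of elements.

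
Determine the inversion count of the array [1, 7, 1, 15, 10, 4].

Finding inversions in [1, 7, 1, 15, 10, 4]:

(1, 2): arr[1]=7 > arr[2]=1
(1, 5): arr[1]=7 > arr[5]=4
(3, 4): arr[3]=15 > arr[4]=10
(3, 5): arr[3]=15 > arr[5]=4
(4, 5): arr[4]=10 > arr[5]=4

Total inversions: 5

The array has 5 inversion(s): (1,2), (1,5), (3,4), (3,5), (4,5). Each pair (i,j) satisfies i < j and arr[i] > arr[j].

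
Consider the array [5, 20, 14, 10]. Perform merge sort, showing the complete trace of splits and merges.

Merge sort trace:

Split: [5, 20, 14, 10] -> [5, 20] and [14, 10]
  Split: [5, 20] -> [5] and [20]
  Merge: [5] + [20] -> [5, 20]
  Split: [14, 10] -> [14] and [10]
  Merge: [14] + [10] -> [10, 14]
Merge: [5, 20] + [10, 14] -> [5, 10, 14, 20]

Final sorted array: [5, 10, 14, 20]

The merge sort proceeds by recursively splitting the array and merging sorted halves.
After all merges, the sorted array is [5, 10, 14, 20].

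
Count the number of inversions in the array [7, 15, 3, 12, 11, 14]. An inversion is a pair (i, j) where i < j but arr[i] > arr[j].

Finding inversions in [7, 15, 3, 12, 11, 14]:

(0, 2): arr[0]=7 > arr[2]=3
(1, 2): arr[1]=15 > arr[2]=3
(1, 3): arr[1]=15 > arr[3]=12
(1, 4): arr[1]=15 > arr[4]=11
(1, 5): arr[1]=15 > arr[5]=14
(3, 4): arr[3]=12 > arr[4]=11

Total inversions: 6

The array has 6 inversion(s): (0,2), (1,2), (1,3), (1,4), (1,5), (3,4). Each pair (i,j) satisfies i < j and arr[i] > arr[j].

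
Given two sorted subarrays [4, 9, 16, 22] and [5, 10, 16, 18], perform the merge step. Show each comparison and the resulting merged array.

Merging process:

Compare 4 vs 5: take 4 from left. Merged: [4]
Compare 9 vs 5: take 5 from right. Merged: [4, 5]
Compare 9 vs 10: take 9 from left. Merged: [4, 5, 9]
Compare 16 vs 10: take 10 from right. Merged: [4, 5, 9, 10]
Compare 16 vs 16: take 16 from left. Merged: [4, 5, 9, 10, 16]
Compare 22 vs 16: take 16 from right. Merged: [4, 5, 9, 10, 16, 16]
Compare 22 vs 18: take 18 from right. Merged: [4, 5, 9, 10, 16, 16, 18]
Append remaining from left: [22]. Merged: [4, 5, 9, 10, 16, 16, 18, 22]

Final merged array: [4, 5, 9, 10, 16, 16, 18, 22]
Total comparisons: 7

The merged array is [4, 5, 9, 10, 16, 16, 18, 22], requiring 7 comparisons. The merge step runs in O(n) time where n is the total number of elements.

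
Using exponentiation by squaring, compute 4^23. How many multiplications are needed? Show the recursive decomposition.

Computing 4^23 by squaring (build up from 4^1; each line after the first costs one multiplication):

4^1 = 4
4^2 = (4^1)^2 = 4^2 = 16
4^4 = (4^2)^2 = 16^2 = 256
4^5 = 4 * 4^4 = 4 * 256 = 1024
4^10 = (4^5)^2 = 1024^2 = 1048576
4^11 = 4 * 4^10 = 4 * 1048576 = 4194304
4^22 = (4^11)^2 = 4194304^2 = 17592186044416
4^23 = 4 * 4^22 = 4 * 17592186044416 = 70368744177664

Result: 70368744177664
Multiplications needed: 7 (7 lines after 4^1)

4^23 = 70368744177664. Using exponentiation by squaring, this requires 7 multiplications. The key idea: if the exponent is even, square the half-power; if odd, multiply by the base once.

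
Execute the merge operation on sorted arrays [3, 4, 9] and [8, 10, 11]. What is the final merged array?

Merging process:

Compare 3 vs 8: take 3 from left. Merged: [3]
Compare 4 vs 8: take 4 from left. Merged: [3, 4]
Compare 9 vs 8: take 8 from right. Merged: [3, 4, 8]
Compare 9 vs 10: take 9 from left. Merged: [3, 4, 8, 9]
Append remaining from right: [10, 11]. Merged: [3, 4, 8, 9, 10, 11]

Final merged array: [3, 4, 8, 9, 10, 11]
Total comparisons: 4

The merged array is [3, 4, 8, 9, 10, 11], requiring 4 comparisons. The merge step runs in O(n) time where n is the total number of elements.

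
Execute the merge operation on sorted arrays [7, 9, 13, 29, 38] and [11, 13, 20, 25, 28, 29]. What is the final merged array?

Merging process:

Compare 7 vs 11: take 7 from left. Merged: [7]
Compare 9 vs 11: take 9 from left. Merged: [7, 9]
Compare 13 vs 11: take 11 from right. Merged: [7, 9, 11]
Compare 13 vs 13: take 13 from left. Merged: [7, 9, 11, 13]
Compare 29 vs 13: take 13 from right. Merged: [7, 9, 11, 13, 13]
Compare 29 vs 20: take 20 from right. Merged: [7, 9, 11, 13, 13, 20]
Compare 29 vs 25: take 25 from right. Merged: [7, 9, 11, 13, 13, 20, 25]
Compare 29 vs 28: take 28 from right. Merged: [7, 9, 11, 13, 13, 20, 25, 28]
Compare 29 vs 29: take 29 from left. Merged: [7, 9, 11, 13, 13, 20, 25, 28, 29]
Compare 38 vs 29: take 29 from right. Merged: [7, 9, 11, 13, 13, 20, 25, 28, 29, 29]
Append remaining from left: [38]. Merged: [7, 9, 11, 13, 13, 20, 25, 28, 29, 29, 38]

Final merged array: [7, 9, 11, 13, 13, 20, 25, 28, 29, 29, 38]
Total comparisons: 10

The merged array is [7, 9, 11, 13, 13, 20, 25, 28, 29, 29, 38], requiring 10 comparisons. The merge step runs in O(n) time where n is the total number of elements.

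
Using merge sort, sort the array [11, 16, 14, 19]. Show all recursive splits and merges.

Merge sort trace:

Split: [11, 16, 14, 19] -> [11, 16] and [14, 19]
  Split: [11, 16] -> [11] and [16]
  Merge: [11] + [16] -> [11, 16]
  Split: [14, 19] -> [14] and [19]
  Merge: [14] + [19] -> [14, 19]
Merge: [11, 16] + [14, 19] -> [11, 14, 16, 19]

Final sorted array: [11, 14, 16, 19]

The merge sort proceeds by recursively splitting the array and merging sorted halves.
After all merges, the sorted array is [11, 14, 16, 19].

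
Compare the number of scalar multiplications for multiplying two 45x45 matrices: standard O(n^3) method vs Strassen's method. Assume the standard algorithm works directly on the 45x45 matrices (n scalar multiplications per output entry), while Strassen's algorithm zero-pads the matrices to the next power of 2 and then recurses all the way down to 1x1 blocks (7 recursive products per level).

Matrix multiplication for 45x45 matrices:

Strassen's algorithm requires power-of-2 dimensions. Pad 45x45 to 64x64 (next power of 2).

Standard algorithm: 45^3 = 91125 multiplications
Strassen's algorithm: 7^(log2(64)) = 7^6 = 117649 multiplications
Difference: 91125 - 117649 = -26524 (Strassen uses MORE here due to padding overhead — for small or just-over-power-of-2 n, padding can outweigh the per-level savings)

Standard: 91125 multiplications (45^3). Strassen: 117649 multiplications (7^6, after padding to 64x64). Strassen reduces 8 recursive multiplications to 7 at each level.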